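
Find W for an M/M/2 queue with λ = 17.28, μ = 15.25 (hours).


a = 1.1331; ρ = 0.5666; P₀ = 0.276685
Lq = P₀·a^c·ρ/(c!(1−ρ)²) = 0.53565
Wq = Lq/λ = 0.53565/17.28 = 0.03100 hr
W = Wq + 1/μ = 0.03100 + 0.06557 = 0.09657 hr

Final: 0.09657 hr


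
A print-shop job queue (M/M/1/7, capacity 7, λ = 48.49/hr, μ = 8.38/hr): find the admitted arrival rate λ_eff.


ρ = 5.7864; P_K = (1−ρ)ρ^7/(1−ρ^8) = 0.827182
λ_eff = λ(1 − P_K) = 48.49·(1 − 0.827182) = 48.49·0.172818 = 8.3800 /hr

Final: 8.3800 /hr


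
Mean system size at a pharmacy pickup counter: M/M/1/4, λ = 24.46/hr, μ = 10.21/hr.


ρ = 24.46/10.21 = 2.3957
L = ρ[1 − (K+1)ρ^K + Kρ^(K+1)] / [(1−ρ)(1−ρ^(K+1))]
Numerator: 2.3957·(1 − 5·32.939943 + 4·78.913908) = 364.039351
Denominator: (-1.3957)·(-77.913908) = 108.743702
L = 364.039351/108.743702 = 3.3477

Final: 3.3477


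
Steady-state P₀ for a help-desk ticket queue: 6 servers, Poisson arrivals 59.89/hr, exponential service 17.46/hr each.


a = λ/μ = 59.89/17.46 = 3.4301; ρ = a/c = 0.5717
Σ_{k=0}^{5} a^k/k! (terms k=0..5) = 1.00000 + 3.43013 + 5.88288 + 6.72634 + 5.76805 + 3.95703 = 26.76443
Tail: a^6/(6!(1−ρ)) = 1628.77255/(720·0.4283) = 5.28162
P₀ = 1/(26.76443 + 5.28162) = 1/32.04605 = 0.031205

Final: 0.031205


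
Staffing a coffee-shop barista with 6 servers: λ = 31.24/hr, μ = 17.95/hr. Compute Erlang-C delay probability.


a = λ/μ = 1.7404; ρ = a/6 = 0.2901
P₀ = 0.175341 (from M/M/c formula)
C(c,a) = [a^c/(c!(1−ρ))]·P₀ = [27.78942/(720·0.7099)]·0.175341
= 0.05437·0.175341 = 0.009533

Final: 0.009533


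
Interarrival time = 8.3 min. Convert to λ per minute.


λ = 1/(interarrival time) in consistent units.
1 minute = 1 min, so λ = 1/8.3 = 0.1205 per minute

Final: 0.1205 /min


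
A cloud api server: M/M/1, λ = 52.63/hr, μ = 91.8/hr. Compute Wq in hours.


ρ = 52.63/91.8 = 0.5733
Wq = ρ/(μ−λ) = 0.5733/(91.8 − 52.63) = 0.5733/39.17 = 0.01464 hr

Final: 0.01464 hr


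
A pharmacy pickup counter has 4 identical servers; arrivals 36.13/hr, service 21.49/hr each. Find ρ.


ρ = λ/(cμ) = 36.13/(4·21.49) = 36.13/85.96 = 0.4203

Final: 0.4203


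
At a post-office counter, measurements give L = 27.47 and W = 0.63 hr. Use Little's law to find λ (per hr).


λ = L/W = 27.47/0.63 = 43.6032 /hr

Final: 43.6032 /hr


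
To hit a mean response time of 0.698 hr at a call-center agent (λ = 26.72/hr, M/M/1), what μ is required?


W = 1/(μ−λ) ⇒ μ − λ = 1/W = 1/0.698 = 1.4327
μ = λ + 1/W = 26.72 + 1.4327 = 28.1527 per hr

Final: 28.1527 /hr


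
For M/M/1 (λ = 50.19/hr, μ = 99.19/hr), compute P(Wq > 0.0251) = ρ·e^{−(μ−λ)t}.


ρ = 50.19/99.19 = 0.5060
P(Wq > t) = ρ·e^{−(μ−λ)t} = 0.5060·e^{−1.2299}
= 0.5060·0.292322 = 0.147914

Final: 0.147914


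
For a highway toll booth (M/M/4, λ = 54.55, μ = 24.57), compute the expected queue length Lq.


a = λ/μ = 2.2202; ρ = a/4 = 0.5550
P₀ = 0.102207
Lq = P₀·a^c·ρ / (c!·(1−ρ)²) = 0.102207·24.29732·0.5550/(24·0.19798)
= 0.29009

Final: 0.29009


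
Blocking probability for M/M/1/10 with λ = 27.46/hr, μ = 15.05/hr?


ρ = λ/μ = 27.46/15.05 = 1.8246
P_K = (1−ρ)ρ^K/(1−ρ^(K+1)) = (-0.8246·408.921862)/(1 − 746.112580)
= -337.190718/-745.112580 = 0.452537

Final: 0.452537


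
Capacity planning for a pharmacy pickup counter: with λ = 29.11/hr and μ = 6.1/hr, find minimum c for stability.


Stability requires cμ > λ ⇔ c > λ/μ.
λ/μ = 29.11/6.1 = 4.7721
Minimum integer c = ⌊4.7721⌋ + 1 = 5
Check: 5·6.1 = 30.50 > 29.11, while 4·6.1 = 24.40 ≤ 29.11

Final: 5 servers


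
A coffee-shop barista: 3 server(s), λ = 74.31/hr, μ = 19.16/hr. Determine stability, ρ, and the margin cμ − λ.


Total capacity cμ = 3·19.16 = 57.48/hr
ρ = λ/(cμ) = 74.31/57.48 = 1.2928
Stable ⇔ ρ < 1: NO
Spare capacity = cμ − λ = 57.48 − 74.31 = -16.83/hr

Final: ρ = 1.2928; unstable; margin = -16.83/hr


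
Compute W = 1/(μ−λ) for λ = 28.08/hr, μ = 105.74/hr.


W = 1/(μ−λ) = 1/(105.74 − 28.08) = 1/77.66 = 0.01288 hr

Final: 0.01288 hr


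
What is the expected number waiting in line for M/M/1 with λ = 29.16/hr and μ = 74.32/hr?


ρ = 29.16/74.32 = 0.3924
Lq = ρ²/(1−ρ) = 0.1539/0.6076 = 0.2533

Final: 0.2533


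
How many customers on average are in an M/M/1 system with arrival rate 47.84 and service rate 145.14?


ρ = λ/μ = 47.84/145.14 = 0.3296
L = ρ/(1−ρ) = 0.3296/(1 − 0.3296) = 0.3296/0.6704 = 0.4917

Final: 0.4917


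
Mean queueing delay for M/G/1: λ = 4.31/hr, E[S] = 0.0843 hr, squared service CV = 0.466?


ρ = λ·E[S] = 4.31·0.0843 = 0.3633
E[S²] = E[S]²(1+C_s²) = 0.0843²·(1+0.466) = 0.010418
Wq = λ·E[S²]/(2(1−ρ)) = 4.31·0.010418/(2·0.6367) = 0.03526 hr

Final: 0.03526 hr


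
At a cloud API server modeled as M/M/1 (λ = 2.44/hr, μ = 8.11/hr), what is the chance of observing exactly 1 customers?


ρ = 2.44/8.11 = 0.3009
P_n = (1−ρ)·ρ^n = (1 − 0.3009)·0.3009^1 = 0.6991·0.300863 = 0.210345

Final: 0.210345


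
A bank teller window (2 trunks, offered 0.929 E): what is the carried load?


B(2,0.929) = 0.182807 (Erlang-B)
Carried load = a(1 − B) = 0.929·(1 − 0.182807) = 0.929·0.817193 = 0.7592 E

Final: 0.7592 Erlangs


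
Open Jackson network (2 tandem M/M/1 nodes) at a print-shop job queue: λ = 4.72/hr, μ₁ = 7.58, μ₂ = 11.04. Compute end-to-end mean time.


Each node sees arrival rate λ = 4.72/hr (tandem ⇒ throughput preserved).
W₁ = 1/(μ₁−λ) = 1/(7.58−4.72) = 0.34965 hr
W₂ = 1/(μ₂−λ) = 1/(11.04−4.72) = 0.15823 hr
W_total = W₁ + W₂ = 0.34965 + 0.15823 = 0.50788 hr

Final: 0.50788 hr


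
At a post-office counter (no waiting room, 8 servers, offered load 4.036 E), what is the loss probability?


B(c,a) = (a^c/c!) / Σ_{k=0}^{c} a^k/k!
a^8/8! = 1.746179
Σ terms (k=0..8): 1.00000 + 4.03600 + 8.14465 + 10.95727 + 11.05588 + 8.92431 + 6.00308 + 3.46121 + 1.74618 = 55.328574
B = 1.746179/55.328574 = 0.031560

Final: 0.031560


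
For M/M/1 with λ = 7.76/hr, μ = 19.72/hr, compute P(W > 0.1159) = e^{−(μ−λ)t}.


W ~ Exponential(μ−λ) for M/M/1.
μ − λ = 19.72 − 7.76 = 11.9600
P(W > t) = e^{−(μ−λ)t} = e^{−1.3862} = 0.250033

Final: 0.250033


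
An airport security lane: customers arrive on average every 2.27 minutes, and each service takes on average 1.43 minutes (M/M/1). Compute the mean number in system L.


λ = 60/2.27 = 26.4317 /hr
μ = 60/1.43 = 41.9580 /hr
ρ = λ/μ = 26.4317/41.9580 = 0.6300
L = ρ/(1−ρ) = 0.6300/0.3700 = 1.7024

Final: 1.7024


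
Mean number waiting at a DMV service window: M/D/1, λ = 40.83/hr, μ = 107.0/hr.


ρ = 40.83/107.0 = 0.3816
M/D/1: Lq = ρ²/(2(1−ρ)) = 0.1456/(2·0.6184) = 0.11773

Final: 0.11773


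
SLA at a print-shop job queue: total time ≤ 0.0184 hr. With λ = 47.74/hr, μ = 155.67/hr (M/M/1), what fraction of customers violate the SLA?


W ~ Exponential(μ−λ) for M/M/1.
μ − λ = 155.67 − 47.74 = 107.9300
P(W > t) = e^{−(μ−λ)t} = e^{−1.9859} = 0.137255

Final: 0.137255


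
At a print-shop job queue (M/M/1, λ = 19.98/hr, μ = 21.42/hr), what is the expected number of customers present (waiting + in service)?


ρ = λ/μ = 19.98/21.42 = 0.9328
L = ρ/(1−ρ) = 0.9328/(1 − 0.9328) = 0.9328/0.06723 = 13.8750

Final: 13.8750


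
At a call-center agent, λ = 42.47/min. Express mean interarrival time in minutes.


Mean interarrival time = 1/λ = 1/42.47 minute = 0.02355 minute
In minutes: 0.02355 × 1 = 0.02355 min

Final: 0.02355 min


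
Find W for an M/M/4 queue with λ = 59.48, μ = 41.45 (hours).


a = 1.4350; ρ = 0.3587; P₀ = 0.236264
Lq = P₀·a^c·ρ/(c!(1−ρ)²) = 0.03642
Wq = Lq/λ = 0.03642/59.48 = 0.0006122 hr
W = Wq + 1/μ = 0.0006122 + 0.02413 = 0.02474 hr

Final: 0.02474 hr


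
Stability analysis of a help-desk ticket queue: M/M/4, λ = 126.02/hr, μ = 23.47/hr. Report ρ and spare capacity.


Total capacity cμ = 4·23.47 = 93.88/hr
ρ = λ/(cμ) = 126.02/93.88 = 1.3424
Stable ⇔ ρ < 1: NO
Spare capacity = cμ − λ = 93.88 − 126.02 = -32.14/hr

Final: ρ = 1.3424; unstable; margin = -32.14/hr


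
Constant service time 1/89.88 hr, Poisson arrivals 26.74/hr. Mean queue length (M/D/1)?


ρ = 26.74/89.88 = 0.2975
M/D/1: Lq = ρ²/(2(1−ρ)) = 0.08851/(2·0.7025) = 0.06300

Final: 0.06300


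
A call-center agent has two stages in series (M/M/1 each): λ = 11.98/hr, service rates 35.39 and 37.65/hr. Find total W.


Each node sees arrival rate λ = 11.98/hr (tandem ⇒ throughput preserved).
W₁ = 1/(μ₁−λ) = 1/(35.39−11.98) = 0.04272 hr
W₂ = 1/(μ₂−λ) = 1/(37.65−11.98) = 0.03896 hr
W_total = W₁ + W₂ = 0.04272 + 0.03896 = 0.08167 hr

Final: 0.08167 hr


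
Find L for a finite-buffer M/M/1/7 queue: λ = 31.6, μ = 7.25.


ρ = 31.6/7.25 = 4.3586
L = ρ[1 − (K+1)ρ^K + Kρ^(K+1)] / [(1−ρ)(1−ρ^(K+1))]
Numerator: 4.3586·(1 − 8·29884.330608 + 7·130254.461685) = 2932077.206488
Denominator: (-3.3586)·(-130253.461685) = 437471.971315
L = 2932077.206488/437471.971315 = 6.7023

Final: 6.7023


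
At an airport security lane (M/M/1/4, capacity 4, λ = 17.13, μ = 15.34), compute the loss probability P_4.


ρ = λ/μ = 17.13/15.34 = 1.1167
P_K = (1−ρ)ρ^K/(1−ρ^(K+1)) = (-0.1167·1.554991)/(1 − 1.736441)
= -0.181449/-0.736441 = 0.246387

Final: 0.246387


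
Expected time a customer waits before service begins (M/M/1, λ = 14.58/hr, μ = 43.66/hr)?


ρ = 14.58/43.66 = 0.3339
Wq = ρ/(μ−λ) = 0.3339/(43.66 − 14.58) = 0.3339/29.08 = 0.01148 hr

Final: 0.01148 hr


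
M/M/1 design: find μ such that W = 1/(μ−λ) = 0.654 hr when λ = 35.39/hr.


W = 1/(μ−λ) ⇒ μ − λ = 1/W = 1/0.654 = 1.5291
μ = λ + 1/W = 35.39 + 1.5291 = 36.9191 per hr

Final: 36.9191 /hr


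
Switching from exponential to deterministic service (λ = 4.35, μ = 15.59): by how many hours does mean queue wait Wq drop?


ρ = 4.35/15.59 = 0.2790
Wq(M/M/1) = ρ/(μ−λ) = 0.2790/11.24 = 0.02482 hr
Wq(M/D/1) = ρ/(2(μ−λ)) = 0.01241 hr
Savings = 0.02482 − 0.01241 = 0.01241 hr

Final: 0.01241 hr


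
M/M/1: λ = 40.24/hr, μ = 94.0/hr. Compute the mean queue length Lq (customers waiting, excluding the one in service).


ρ = 40.24/94.0 = 0.4281
Lq = ρ²/(1−ρ) = 0.1833/0.5719 = 0.3204

Final: 0.3204


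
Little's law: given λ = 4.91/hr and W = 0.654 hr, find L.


L = λW = 4.91·0.654 = 3.2111

Final: 3.2111


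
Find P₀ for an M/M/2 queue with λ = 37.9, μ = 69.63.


a = λ/μ = 37.9/69.63 = 0.5443; ρ = a/c = 0.2722
Σ_{k=0}^{1} a^k/k! (terms k=0..1) = 1.00000 + 0.54431 = 1.54431
Tail: a^2/(2!(1−ρ)) = 0.29627/(2·0.7278) = 0.20352
P₀ = 1/(1.54431 + 0.20352) = 1/1.74783 = 0.572138

Final: 0.572138


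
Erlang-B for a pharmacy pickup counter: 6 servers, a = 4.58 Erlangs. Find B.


B(c,a) = (a^c/c!) / Σ_{k=0}^{c} a^k/k!
a^6/6! = 12.819184
Σ terms (k=0..6): 1.00000 + 4.58000 + 10.48820 + 16.01199 + 18.33372 + 16.79369 + 12.81918 = 80.026783
B = 12.819184/80.026783 = 0.160186

Final: 0.160186


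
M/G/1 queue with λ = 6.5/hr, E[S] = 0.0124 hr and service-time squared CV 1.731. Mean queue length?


ρ = λ·E[S] = 6.5·0.0124 = 0.08060
Lq = ρ²(1+C_s²)/(2(1−ρ)) = 0.006496·(1+1.731)/(2·0.9194)
= 0.006496·2.7310/1.8388 = 0.009648

Final: 0.009648


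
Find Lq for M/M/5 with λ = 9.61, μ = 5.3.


a = λ/μ = 1.8132; ρ = a/5 = 0.3626
P₀ = 0.162410
Lq = P₀·a^c·ρ / (c!·(1−ρ)²) = 0.162410·19.59917·0.3626/(120·0.40623)
= 0.02368

Final: 0.02368


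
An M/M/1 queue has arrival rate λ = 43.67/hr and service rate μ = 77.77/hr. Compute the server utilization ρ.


ρ = λ/μ = 43.67/77.77 = 0.5615

Final: 0.5615


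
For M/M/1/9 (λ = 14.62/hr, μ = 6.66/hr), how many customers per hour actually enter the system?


ρ = 2.1952; P_K = (1−ρ)ρ^9/(1−ρ^10) = 0.544669
λ_eff = λ(1 − P_K) = 14.62·(1 − 0.544669) = 14.62·0.455331 = 6.6569 /hr

Final: 6.6569 /hr


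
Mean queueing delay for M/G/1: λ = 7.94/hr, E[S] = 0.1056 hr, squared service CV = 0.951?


ρ = λ·E[S] = 7.94·0.1056 = 0.8385
E[S²] = E[S]²(1+C_s²) = 0.1056²·(1+0.951) = 0.021756
Wq = λ·E[S²]/(2(1−ρ)) = 7.94·0.021756/(2·0.1615) = 0.53470 hr

Final: 0.53470 hr


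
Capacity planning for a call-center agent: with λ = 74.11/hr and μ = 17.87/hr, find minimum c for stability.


Stability requires cμ > λ ⇔ c > λ/μ.
λ/μ = 74.11/17.87 = 4.1472
Minimum integer c = ⌊4.1472⌋ + 1 = 5
Check: 5·17.87 = 89.35 > 74.11, while 4·17.87 = 71.48 ≤ 74.11

Final: 5 servers


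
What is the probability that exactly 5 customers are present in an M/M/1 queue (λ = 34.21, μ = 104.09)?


ρ = 34.21/104.09 = 0.3287
P_n = (1−ρ)·ρ^n = (1 − 0.3287)·0.3287^5 = 0.6713·0.003835 = 0.002574

Final: 0.002574


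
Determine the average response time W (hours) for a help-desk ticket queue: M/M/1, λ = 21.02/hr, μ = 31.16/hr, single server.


W = 1/(μ−λ) = 1/(31.16 − 21.02) = 1/10.14 = 0.09862 hr

Final: 0.09862 hr


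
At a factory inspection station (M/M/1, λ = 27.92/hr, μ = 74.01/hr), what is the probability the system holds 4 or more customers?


ρ = 27.92/74.01 = 0.3772
P(N ≥ n) = ρ^n = 0.3772^4 = 0.020253

Final: 0.020253


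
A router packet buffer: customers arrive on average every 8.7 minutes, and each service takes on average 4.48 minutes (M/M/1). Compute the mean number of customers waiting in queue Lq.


λ = 60/8.7 = 6.8966 /hr
μ = 60/4.48 = 13.3929 /hr
ρ = λ/μ = 6.8966/13.3929 = 0.5149
Lq = ρ²/(1−ρ) = 0.2652/0.4851 = 0.5467

Final: 0.5467


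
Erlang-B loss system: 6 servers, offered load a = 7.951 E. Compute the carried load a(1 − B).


B(6,7.951) = 0.387074 (Erlang-B)
Carried load = a(1 − B) = 7.951·(1 − 0.387074) = 7.951·0.612926 = 4.8734 E

Final: 4.8734 Erlangs


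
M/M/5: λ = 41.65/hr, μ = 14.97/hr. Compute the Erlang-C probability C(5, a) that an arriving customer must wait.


a = λ/μ = 2.7822; ρ = a/5 = 0.5564
P₀ = 0.059274 (from M/M/c formula)
C(c,a) = [a^c/(c!(1−ρ))]·P₀ = [166.71168/(120·0.4436)]·0.059274
= 3.13212·0.059274 = 0.185652

Final: 0.185652


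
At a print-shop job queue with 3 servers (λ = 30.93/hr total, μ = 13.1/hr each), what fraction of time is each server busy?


ρ = λ/(cμ) = 30.93/(3·13.1) = 30.93/39.30 = 0.7870

Final: 0.7870


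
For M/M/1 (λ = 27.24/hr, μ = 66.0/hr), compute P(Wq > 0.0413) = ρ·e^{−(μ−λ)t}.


ρ = 27.24/66.0 = 0.4127
P(Wq > t) = ρ·e^{−(μ−λ)t} = 0.4127·e^{−1.6008}
= 0.4127·0.201737 = 0.083263

Final: 0.083263


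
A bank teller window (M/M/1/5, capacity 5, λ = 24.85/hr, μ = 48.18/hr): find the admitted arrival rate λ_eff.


ρ = 0.5158; P_K = (1−ρ)ρ^5/(1−ρ^6) = 0.018014
λ_eff = λ(1 − P_K) = 24.85·(1 − 0.018014) = 24.85·0.981986 = 24.4024 /hr

Final: 24.4024 /hr


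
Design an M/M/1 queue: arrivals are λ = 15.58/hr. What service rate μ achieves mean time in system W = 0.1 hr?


W = 1/(μ−λ) ⇒ μ − λ = 1/W = 1/0.1 = 10.0000
μ = λ + 1/W = 15.58 + 10.0000 = 25.5800 per hr

Final: 25.5800 /hr


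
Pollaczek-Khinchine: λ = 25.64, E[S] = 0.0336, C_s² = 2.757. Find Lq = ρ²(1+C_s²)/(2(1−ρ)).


ρ = λ·E[S] = 25.64·0.0336 = 0.8615
Lq = ρ²(1+C_s²)/(2(1−ρ)) = 0.7422·(1+2.757)/(2·0.1385)
= 0.7422·3.7570/0.2770 = 10.06673

Final: 10.06673


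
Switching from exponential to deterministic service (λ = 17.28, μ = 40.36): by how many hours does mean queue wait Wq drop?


ρ = 17.28/40.36 = 0.4281
Wq(M/M/1) = ρ/(μ−λ) = 0.4281/23.08 = 0.01855 hr
Wq(M/D/1) = ρ/(2(μ−λ)) = 0.009275 hr
Savings = 0.01855 − 0.009275 = 0.009275 hr

Final: 0.009275 hr


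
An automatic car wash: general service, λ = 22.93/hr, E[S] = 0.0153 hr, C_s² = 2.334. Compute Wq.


ρ = λ·E[S] = 22.93·0.0153 = 0.3508
E[S²] = E[S]²(1+C_s²) = 0.0153²·(1+2.334) = 0.0007805
Wq = λ·E[S²]/(2(1−ρ)) = 22.93·0.0007805/(2·0.6492) = 0.01378 hr

Final: 0.01378 hr


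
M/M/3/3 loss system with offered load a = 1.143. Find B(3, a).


B(c,a) = (a^c/c!) / Σ_{k=0}^{c} a^k/k!
a^3/3! = 0.248879
Σ terms (k=0..3): 1.00000 + 1.14300 + 0.65322 + 0.24888 = 3.045103
B = 0.248879/3.045103 = 0.081731

Final: 0.081731


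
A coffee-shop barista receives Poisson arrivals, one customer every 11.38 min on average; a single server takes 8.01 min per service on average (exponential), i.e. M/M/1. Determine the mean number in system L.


λ = 60/11.38 = 5.2724 /hr
μ = 60/8.01 = 7.4906 /hr
ρ = λ/μ = 5.2724/7.4906 = 0.7039
L = ρ/(1−ρ) = 0.7039/0.2961 = 2.3769

Final: 2.3769


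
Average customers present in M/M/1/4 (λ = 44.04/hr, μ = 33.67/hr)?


ρ = 44.04/33.67 = 1.3080
L = ρ[1 − (K+1)ρ^K + Kρ^(K+1)] / [(1−ρ)(1−ρ^(K+1))]
Numerator: 1.3080·(1 − 5·2.926960 + 4·3.828432) = 2.196022
Denominator: (-0.3080)·(-2.828432) = 0.871127
L = 2.196022/0.871127 = 2.5209

Final: 2.5209


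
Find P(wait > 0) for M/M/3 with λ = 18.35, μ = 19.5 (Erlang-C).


a = λ/μ = 0.9410; ρ = a/3 = 0.3137
P₀ = 0.386675 (from M/M/c formula)
C(c,a) = [a^c/(c!(1−ρ))]·P₀ = [0.83331/(6·0.6863)]·0.386675
= 0.20236·0.386675 = 0.078247

Final: 0.078247


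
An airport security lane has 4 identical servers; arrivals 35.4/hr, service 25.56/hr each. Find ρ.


ρ = λ/(cμ) = 35.4/(4·25.56) = 35.4/102.24 = 0.3462

Final: 0.3462


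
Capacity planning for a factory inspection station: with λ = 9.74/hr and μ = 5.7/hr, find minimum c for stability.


Stability requires cμ > λ ⇔ c > λ/μ.
λ/μ = 9.74/5.7 = 1.7088
Minimum integer c = ⌊1.7088⌋ + 1 = 2
Check: 2·5.7 = 11.40 > 9.74, while 1·5.7 = 5.70 ≤ 9.74

Final: 2 servers


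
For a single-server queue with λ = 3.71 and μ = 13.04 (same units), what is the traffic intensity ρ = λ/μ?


ρ = λ/μ = 3.71/13.04 = 0.2845

Final: 0.2845


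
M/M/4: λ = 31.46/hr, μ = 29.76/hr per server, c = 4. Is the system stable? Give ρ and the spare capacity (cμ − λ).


Total capacity cμ = 4·29.76 = 119.04/hr
ρ = λ/(cμ) = 31.46/119.04 = 0.2643
Stable ⇔ ρ < 1: YES
Spare capacity = cμ − λ = 119.04 − 31.46 = 87.58/hr

Final: ρ = 0.2643; stable; margin = 87.58/hr


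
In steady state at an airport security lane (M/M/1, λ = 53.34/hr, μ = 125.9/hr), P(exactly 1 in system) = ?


ρ = 53.34/125.9 = 0.4237
P_n = (1−ρ)·ρ^n = (1 − 0.4237)·0.4237^1 = 0.5763·0.423670 = 0.244174

Final: 0.244174


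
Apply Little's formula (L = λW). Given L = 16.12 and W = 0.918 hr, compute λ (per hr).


λ = L/W = 16.12/0.918 = 17.5599 /hr

Final: 17.5599 /hr


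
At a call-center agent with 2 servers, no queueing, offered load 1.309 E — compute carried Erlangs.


B(2,1.309) = 0.270629 (Erlang-B)
Carried load = a(1 − B) = 1.309·(1 − 0.270629) = 1.309·0.729371 = 0.9547 E

Final: 0.9547 Erlangs


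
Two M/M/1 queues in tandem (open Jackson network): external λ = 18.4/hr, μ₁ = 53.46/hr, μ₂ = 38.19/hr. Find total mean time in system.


Each node sees arrival rate λ = 18.4/hr (tandem ⇒ throughput preserved).
W₁ = 1/(μ₁−λ) = 1/(53.46−18.4) = 0.02852 hr
W₂ = 1/(μ₂−λ) = 1/(38.19−18.4) = 0.05053 hr
W_total = W₁ + W₂ = 0.02852 + 0.05053 = 0.07905 hr

Final: 0.07905 hr


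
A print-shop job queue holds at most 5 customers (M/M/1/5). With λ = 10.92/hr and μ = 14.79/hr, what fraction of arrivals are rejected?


ρ = λ/μ = 10.92/14.79 = 0.7383
P_K = (1−ρ)ρ^K/(1−ρ^(K+1)) = (0.2617·0.219418)/(1 − 0.162004)
= 0.057414/0.837996 = 0.068513

Final: 0.068513


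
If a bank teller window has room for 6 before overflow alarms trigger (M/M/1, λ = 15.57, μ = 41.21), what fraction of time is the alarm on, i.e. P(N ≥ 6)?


ρ = 15.57/41.21 = 0.3778
P(N ≥ n) = ρ^n = 0.3778^6 = 0.002909

Final: 0.002909


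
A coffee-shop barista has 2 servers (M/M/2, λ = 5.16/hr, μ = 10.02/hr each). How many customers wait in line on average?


a = λ/μ = 0.5150; ρ = a/2 = 0.2575
P₀ = 0.590476
Lq = P₀·a^c·ρ / (c!·(1−ρ)²) = 0.590476·0.26519·0.2575/(2·0.55133)
= 0.03657

Final: 0.03657


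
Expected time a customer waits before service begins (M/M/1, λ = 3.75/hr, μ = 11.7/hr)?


ρ = 3.75/11.7 = 0.3205
Wq = ρ/(μ−λ) = 0.3205/(11.7 − 3.75) = 0.3205/7.95 = 0.04032 hr

Final: 0.04032 hr


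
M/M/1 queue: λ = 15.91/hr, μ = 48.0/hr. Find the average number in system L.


ρ = λ/μ = 15.91/48.0 = 0.3315
L = ρ/(1−ρ) = 0.3315/(1 − 0.3315) = 0.3315/0.6685 = 0.4958

Final: 0.4958


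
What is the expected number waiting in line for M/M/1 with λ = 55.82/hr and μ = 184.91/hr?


ρ = 55.82/184.91 = 0.3019
Lq = ρ²/(1−ρ) = 0.09113/0.6981 = 0.1305

Final: 0.1305


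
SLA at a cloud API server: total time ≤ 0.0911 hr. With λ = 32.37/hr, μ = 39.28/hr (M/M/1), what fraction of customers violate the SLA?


W ~ Exponential(μ−λ) for M/M/1.
μ − λ = 39.28 − 32.37 = 6.9100
P(W > t) = e^{−(μ−λ)t} = e^{−0.6295} = 0.532858

Final: 0.532858


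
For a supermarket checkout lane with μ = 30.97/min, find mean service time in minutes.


Mean service time = 1/μ = 1/30.97 minute = 0.03229 minute
In minutes: 0.03229 × 1 = 0.03229 min

Final: 0.03229 min


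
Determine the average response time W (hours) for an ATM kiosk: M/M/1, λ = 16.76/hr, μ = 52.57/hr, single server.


W = 1/(μ−λ) = 1/(52.57 − 16.76) = 1/35.81 = 0.02793 hr

Final: 0.02793 hr


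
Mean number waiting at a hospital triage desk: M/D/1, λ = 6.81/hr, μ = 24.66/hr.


ρ = 6.81/24.66 = 0.2762
M/D/1: Lq = ρ²/(2(1−ρ)) = 0.07626/(2·0.7238) = 0.05268

Final: 0.05268


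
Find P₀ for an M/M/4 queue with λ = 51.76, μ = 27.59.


a = λ/μ = 51.76/27.59 = 1.8760; ρ = a/c = 0.4690
Σ_{k=0}^{3} a^k/k! (terms k=0..3) = 1.00000 + 1.87604 + 1.75977 + 1.10047 = 5.73627
Tail: a^4/(4!(1−ρ)) = 12.38712/(24·0.5310) = 0.97202
P₀ = 1/(5.73627 + 0.97202) = 1/6.70829 = 0.149069

Final: 0.149069


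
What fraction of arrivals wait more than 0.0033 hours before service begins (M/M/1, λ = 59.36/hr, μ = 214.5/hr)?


ρ = 59.36/214.5 = 0.2767
P(Wq > t) = ρ·e^{−(μ−λ)t} = 0.2767·e^{−0.5120}
= 0.2767·0.599319 = 0.165853

Final: 0.165853


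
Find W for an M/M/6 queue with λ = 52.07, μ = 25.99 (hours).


a = 2.0035; ρ = 0.3339; P₀ = 0.134666
Lq = P₀·a^c·ρ/(c!(1−ρ)²) = 0.009103
Wq = Lq/λ = 0.009103/52.07 = 0.0001748 hr
W = Wq + 1/μ = 0.0001748 + 0.03848 = 0.03865 hr

Final: 0.03865 hr


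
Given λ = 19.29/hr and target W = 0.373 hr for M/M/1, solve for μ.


W = 1/(μ−λ) ⇒ μ − λ = 1/W = 1/0.373 = 2.6810
μ = λ + 1/W = 19.29 + 2.6810 = 21.9710 per hr

Final: 21.9710 /hr


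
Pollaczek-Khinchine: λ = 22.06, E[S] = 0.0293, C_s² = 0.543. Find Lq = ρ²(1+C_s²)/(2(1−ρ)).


ρ = λ·E[S] = 22.06·0.0293 = 0.6464
Lq = ρ²(1+C_s²)/(2(1−ρ)) = 0.4178·(1+0.543)/(2·0.3536)
= 0.4178·1.5430/0.7073 = 0.91142

Final: 0.91142


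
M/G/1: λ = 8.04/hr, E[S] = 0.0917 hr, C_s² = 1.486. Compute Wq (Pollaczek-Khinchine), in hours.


ρ = λ·E[S] = 8.04·0.0917 = 0.7373
E[S²] = E[S]²(1+C_s²) = 0.0917²·(1+1.486) = 0.020905
Wq = λ·E[S²]/(2(1−ρ)) = 8.04·0.020905/(2·0.2627) = 0.31985 hr

Final: 0.31985 hr


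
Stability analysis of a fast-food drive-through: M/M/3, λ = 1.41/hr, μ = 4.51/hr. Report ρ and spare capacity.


Total capacity cμ = 3·4.51 = 13.53/hr
ρ = λ/(cμ) = 1.41/13.53 = 0.1042
Stable ⇔ ρ < 1: YES
Spare capacity = cμ − λ = 13.53 − 1.41 = 12.12/hr

Final: ρ = 0.1042; stable; margin = 12.12/hr


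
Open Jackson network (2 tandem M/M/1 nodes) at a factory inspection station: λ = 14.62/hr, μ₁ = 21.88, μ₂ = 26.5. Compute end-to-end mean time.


Each node sees arrival rate λ = 14.62/hr (tandem ⇒ throughput preserved).
W₁ = 1/(μ₁−λ) = 1/(21.88−14.62) = 0.13774 hr
W₂ = 1/(μ₂−λ) = 1/(26.5−14.62) = 0.08418 hr
W_total = W₁ + W₂ = 0.13774 + 0.08418 = 0.22192 hr

Final: 0.22192 hr


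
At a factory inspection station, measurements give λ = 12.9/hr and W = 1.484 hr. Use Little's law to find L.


L = λW = 12.9·1.484 = 19.1436

Final: 19.1436


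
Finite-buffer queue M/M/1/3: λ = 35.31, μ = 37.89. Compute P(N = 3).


ρ = λ/μ = 35.31/37.89 = 0.9319
P_K = (1−ρ)ρ^K/(1−ρ^(K+1)) = (0.06809·0.809318)/(1 − 0.754210)
= 0.055108/0.245790 = 0.224208

Final: 0.224208


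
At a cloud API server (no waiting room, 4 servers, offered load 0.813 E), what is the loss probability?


B(c,a) = (a^c/c!) / Σ_{k=0}^{c} a^k/k!
a^4/4! = 0.018203
Σ terms (k=0..4): 1.00000 + 0.81300 + 0.33048 + 0.08956 + 0.01820 = 2.251249
B = 0.018203/2.251249 = 0.008086

Final: 0.008086


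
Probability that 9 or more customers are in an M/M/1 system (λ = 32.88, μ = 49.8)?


ρ = 32.88/49.8 = 0.6602
P(N ≥ n) = ρ^n = 0.6602^9 = 0.023841

Final: 0.023841


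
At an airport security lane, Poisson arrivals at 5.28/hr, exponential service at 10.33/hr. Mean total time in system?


W = 1/(μ−λ) = 1/(10.33 − 5.28) = 1/5.05 = 0.1980 hr

Final: 0.1980 hr


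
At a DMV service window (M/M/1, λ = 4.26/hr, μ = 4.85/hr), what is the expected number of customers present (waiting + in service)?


ρ = λ/μ = 4.26/4.85 = 0.8784
L = ρ/(1−ρ) = 0.8784/(1 − 0.8784) = 0.8784/0.1216 = 7.2203

Final: 7.2203


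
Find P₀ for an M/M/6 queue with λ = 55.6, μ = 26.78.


a = λ/μ = 55.6/26.78 = 2.0762; ρ = a/c = 0.3460
Σ_{k=0}^{5} a^k/k! (terms k=0..5) = 1.00000 + 2.07618 + 2.15525 + 1.49156 + 0.77419 + 0.32147 = 7.81865
Tail: a^6/(6!(1−ρ)) = 80.09129/(720·0.6540) = 0.17010
P₀ = 1/(7.81865 + 0.17010) = 1/7.98874 = 0.125176

Final: 0.125176


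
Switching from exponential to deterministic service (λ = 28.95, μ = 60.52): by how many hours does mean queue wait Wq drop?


ρ = 28.95/60.52 = 0.4784
Wq(M/M/1) = ρ/(μ−λ) = 0.4784/31.57 = 0.01515 hr
Wq(M/D/1) = ρ/(2(μ−λ)) = 0.007576 hr
Savings = 0.01515 − 0.007576 = 0.007576 hr

Final: 0.007576 hr


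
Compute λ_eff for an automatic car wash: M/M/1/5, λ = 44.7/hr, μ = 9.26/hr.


ρ = 4.8272; P_K = (1−ρ)ρ^5/(1−ρ^6) = 0.792904
λ_eff = λ(1 − P_K) = 44.7·(1 − 0.792904) = 44.7·0.207096 = 9.2572 /hr

Final: 9.2572 /hr


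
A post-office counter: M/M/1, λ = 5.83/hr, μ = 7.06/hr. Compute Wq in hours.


ρ = 5.83/7.06 = 0.8258
Wq = ρ/(μ−λ) = 0.8258/(7.06 − 5.83) = 0.8258/1.23 = 0.6714 hr

Final: 0.6714 hr


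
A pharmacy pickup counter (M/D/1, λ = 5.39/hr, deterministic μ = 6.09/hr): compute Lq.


ρ = 5.39/6.09 = 0.8851
M/D/1: Lq = ρ²/(2(1−ρ)) = 0.7833/(2·0.1149) = 3.40747

Final: 3.40747


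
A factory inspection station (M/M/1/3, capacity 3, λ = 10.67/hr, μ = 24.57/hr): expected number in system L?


ρ = 10.67/24.57 = 0.4343
L = ρ[1 − (K+1)ρ^K + Kρ^(K+1)] / [(1−ρ)(1−ρ^(K+1))]
Numerator: 0.4343·(1 − 4·0.081899 + 3·0.035566) = 0.338341
Denominator: (0.5657)·(0.964434) = 0.545610
L = 0.338341/0.545610 = 0.6201

Final: 0.6201


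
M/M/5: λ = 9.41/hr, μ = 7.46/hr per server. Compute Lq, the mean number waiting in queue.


a = λ/μ = 1.2614; ρ = a/5 = 0.2523
P₀ = 0.283083
Lq = P₀·a^c·ρ / (c!·(1−ρ)²) = 0.283083·3.19340·0.2523/(120·0.55909)
= 0.003399

Final: 0.003399


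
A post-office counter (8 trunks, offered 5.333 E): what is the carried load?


B(8,5.333) = 0.086314 (Erlang-B)
Carried load = a(1 − B) = 5.333·(1 − 0.086314) = 5.333·0.913686 = 4.8727 E

Final: 4.8727 Erlangs


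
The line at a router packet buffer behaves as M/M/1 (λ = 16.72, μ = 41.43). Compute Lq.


ρ = 16.72/41.43 = 0.4036
Lq = ρ²/(1−ρ) = 0.1629/0.5964 = 0.2731

Final: 0.2731


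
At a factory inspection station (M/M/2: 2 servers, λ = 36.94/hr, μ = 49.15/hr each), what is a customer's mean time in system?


a = 0.7516; ρ = 0.3758; P₀ = 0.453712
Lq = P₀·a^c·ρ/(c!(1−ρ)²) = 0.12359
Wq = Lq/λ = 0.12359/36.94 = 0.003346 hr
W = Wq + 1/μ = 0.003346 + 0.02035 = 0.02369 hr

Final: 0.02369 hr


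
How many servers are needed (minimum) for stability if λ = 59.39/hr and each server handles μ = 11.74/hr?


Stability requires cμ > λ ⇔ c > λ/μ.
λ/μ = 59.39/11.74 = 5.0588
Minimum integer c = ⌊5.0588⌋ + 1 = 6
Check: 6·11.74 = 70.44 > 59.39, while 5·11.74 = 58.70 ≤ 59.39

Final: 6 servers


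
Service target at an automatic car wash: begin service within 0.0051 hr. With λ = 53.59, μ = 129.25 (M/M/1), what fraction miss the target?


ρ = 53.59/129.25 = 0.4146
P(Wq > t) = ρ·e^{−(μ−λ)t} = 0.4146·e^{−0.3859}
= 0.4146·0.679862 = 0.281886

Final: 0.281886


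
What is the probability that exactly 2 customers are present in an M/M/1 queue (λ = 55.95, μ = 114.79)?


ρ = 55.95/114.79 = 0.4874
P_n = (1−ρ)·ρ^n = (1 − 0.4874)·0.4874^2 = 0.5126·0.237570 = 0.121776

Final: 0.121776


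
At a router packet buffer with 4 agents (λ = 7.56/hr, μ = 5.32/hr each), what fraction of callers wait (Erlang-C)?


a = λ/μ = 1.4211; ρ = a/4 = 0.3553
P₀ = 0.239661 (from M/M/c formula)
C(c,a) = [a^c/(c!(1−ρ))]·P₀ = [4.07794/(24·0.6447)]·0.239661
= 0.26354·0.239661 = 0.063160

Final: 0.063160


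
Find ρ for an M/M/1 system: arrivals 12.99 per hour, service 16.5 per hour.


ρ = λ/μ = 12.99/16.5 = 0.7873

Final: 0.7873


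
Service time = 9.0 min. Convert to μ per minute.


μ = 1/(service time) in consistent units.
1 minute = 1 min, so μ = 1/9.0 = 0.1111 per minute

Final: 0.1111 /min


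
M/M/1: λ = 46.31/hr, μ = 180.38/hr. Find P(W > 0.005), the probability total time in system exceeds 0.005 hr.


W ~ Exponential(μ−λ) for M/M/1.
μ − λ = 180.38 − 46.31 = 134.0700
P(W > t) = e^{−(μ−λ)t} = e^{−0.6704} = 0.511530

Final: 0.511530


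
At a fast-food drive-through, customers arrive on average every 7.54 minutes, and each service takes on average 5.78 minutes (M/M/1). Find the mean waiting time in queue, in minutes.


λ = 60/7.54 = 7.9576 /hr
μ = 60/5.78 = 10.3806 /hr
ρ = λ/μ = 7.9576/10.3806 = 0.7666
Wq = ρ/(μ−λ) = 0.7666/(10.3806−7.9576) = 0.31637 hr
In minutes: 0.31637·60 = 18.982 min

Final: 18.982 min


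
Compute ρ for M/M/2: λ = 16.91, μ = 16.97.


ρ = λ/(cμ) = 16.91/(2·16.97) = 16.91/33.94 = 0.4982

Final: 0.4982


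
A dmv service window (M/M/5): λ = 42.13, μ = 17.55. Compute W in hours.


a = 2.4006; ρ = 0.4801; P₀ = 0.088896
Lq = P₀·a^c·ρ/(c!(1−ρ)²) = 0.10491
Wq = Lq/λ = 0.10491/42.13 = 0.002490 hr
W = Wq + 1/μ = 0.002490 + 0.05698 = 0.05947 hr

Final: 0.05947 hr


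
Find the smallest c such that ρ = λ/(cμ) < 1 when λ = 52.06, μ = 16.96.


Stability requires cμ > λ ⇔ c > λ/μ.
λ/μ = 52.06/16.96 = 3.0696
Minimum integer c = ⌊3.0696⌋ + 1 = 4
Check: 4·16.96 = 67.84 > 52.06, while 3·16.96 = 50.88 ≤ 52.06

Final: 4 servers


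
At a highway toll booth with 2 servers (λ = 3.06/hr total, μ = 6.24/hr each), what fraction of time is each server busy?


ρ = λ/(cμ) = 3.06/(2·6.24) = 3.06/12.48 = 0.2452

Final: 0.2452


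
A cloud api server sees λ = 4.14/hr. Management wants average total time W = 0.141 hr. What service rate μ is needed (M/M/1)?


W = 1/(μ−λ) ⇒ μ − λ = 1/W = 1/0.141 = 7.0922
μ = λ + 1/W = 4.14 + 7.0922 = 11.2322 per hr

Final: 11.2322 /hr


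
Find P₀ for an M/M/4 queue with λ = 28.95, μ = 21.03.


a = λ/μ = 28.95/21.03 = 1.3766; ρ = a/c = 0.3442
Σ_{k=0}^{3} a^k/k! (terms k=0..3) = 1.00000 + 1.37660 + 0.94752 + 0.43479 = 3.75891
Tail: a^4/(4!(1−ρ)) = 3.59118/(24·0.6558) = 0.22815
P₀ = 1/(3.75891 + 0.22815) = 1/3.98706 = 0.250811

Final: 0.250811


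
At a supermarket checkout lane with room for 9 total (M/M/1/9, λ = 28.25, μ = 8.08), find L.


ρ = 28.25/8.08 = 3.4963
L = ρ[1 − (K+1)ρ^K + Kρ^(K+1)] / [(1−ρ)(1−ρ^(K+1))]
Numerator: 3.4963·(1 − 10·78066.340665 + 9·272942.342054) = 5859143.252390
Denominator: (-2.4963)·(-272941.342054) = 681339.959064
L = 5859143.252390/681339.959064 = 8.5994

Final: 8.5994


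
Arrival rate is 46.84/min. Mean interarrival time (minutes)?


Mean interarrival time = 1/λ = 1/46.84 minute = 0.02135 minute
In minutes: 0.02135 × 1 = 0.02135 min

Final: 0.02135 min


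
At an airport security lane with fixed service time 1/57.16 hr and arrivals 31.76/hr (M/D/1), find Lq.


ρ = 31.76/57.16 = 0.5556
M/D/1: Lq = ρ²/(2(1−ρ)) = 0.3087/(2·0.4444) = 0.34738

Final: 0.34738


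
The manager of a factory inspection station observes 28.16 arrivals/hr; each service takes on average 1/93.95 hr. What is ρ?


ρ = λ/μ = 28.16/93.95 = 0.2997

Final: 0.2997


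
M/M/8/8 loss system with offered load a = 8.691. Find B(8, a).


B(c,a) = (a^c/c!) / Σ_{k=0}^{c} a^k/k!
a^8/8! = 807.304691
Σ terms (k=0..8): 1.00000 + 8.69100 + 37.76674 + 109.41025 + 237.72111 + 413.20684 + 598.53011 + 743.11788 + 807.30469 = 2956.748628
B = 807.304691/2956.748628 = 0.273038

Final: 0.273038


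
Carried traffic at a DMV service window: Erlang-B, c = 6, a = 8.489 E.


B(6,8.489) = 0.415483 (Erlang-B)
Carried load = a(1 − B) = 8.489·(1 − 0.415483) = 8.489·0.584517 = 4.9620 E

Final: 4.9620 Erlangs


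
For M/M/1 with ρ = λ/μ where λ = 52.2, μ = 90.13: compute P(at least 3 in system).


ρ = 52.2/90.13 = 0.5792
P(N ≥ n) = ρ^n = 0.5792^3 = 0.194269

Final: 0.194269


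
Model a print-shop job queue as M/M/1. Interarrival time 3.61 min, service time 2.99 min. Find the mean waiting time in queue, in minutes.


λ = 60/3.61 = 16.6205 /hr
μ = 60/2.99 = 20.0669 /hr
ρ = λ/μ = 16.6205/20.0669 = 0.8283
Wq = ρ/(μ−λ) = 0.8283/(20.0669−16.6205) = 0.24033 hr
In minutes: 0.24033·60 = 14.420 min

Final: 14.420 min


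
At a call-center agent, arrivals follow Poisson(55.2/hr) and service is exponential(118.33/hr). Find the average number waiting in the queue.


ρ = 55.2/118.33 = 0.4665
Lq = ρ²/(1−ρ) = 0.2176/0.5335 = 0.4079

Final: 0.4079


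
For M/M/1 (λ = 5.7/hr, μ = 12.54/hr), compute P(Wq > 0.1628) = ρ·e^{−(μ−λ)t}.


ρ = 5.7/12.54 = 0.4545
P(Wq > t) = ρ·e^{−(μ−λ)t} = 0.4545·e^{−1.1136}
= 0.4545·0.328390 = 0.149268

Final: 0.149268


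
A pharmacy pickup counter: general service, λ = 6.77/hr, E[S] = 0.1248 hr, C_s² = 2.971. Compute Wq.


ρ = λ·E[S] = 6.77·0.1248 = 0.8449
E[S²] = E[S]²(1+C_s²) = 0.1248²·(1+2.971) = 0.061848
Wq = λ·E[S²]/(2(1−ρ)) = 6.77·0.061848/(2·0.1551) = 1.34979 hr

Final: 1.34979 hr


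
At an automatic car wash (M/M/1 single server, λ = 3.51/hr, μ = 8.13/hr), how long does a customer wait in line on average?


ρ = 3.51/8.13 = 0.4317
Wq = ρ/(μ−λ) = 0.4317/(8.13 − 3.51) = 0.4317/4.62 = 0.09345 hr

Final: 0.09345 hr


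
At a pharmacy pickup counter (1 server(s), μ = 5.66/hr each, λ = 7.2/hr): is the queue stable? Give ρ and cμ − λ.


Total capacity cμ = 1·5.66 = 5.66/hr
ρ = λ/(cμ) = 7.2/5.66 = 1.2721
Stable ⇔ ρ < 1: NO
Spare capacity = cμ − λ = 5.66 − 7.2 = -1.54/hr

Final: ρ = 1.2721; unstable; margin = -1.54/hr


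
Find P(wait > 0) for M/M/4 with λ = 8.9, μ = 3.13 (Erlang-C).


a = λ/μ = 2.8435; ρ = a/4 = 0.7109
P₀ = 0.047308 (from M/M/c formula)
C(c,a) = [a^c/(c!(1−ρ))]·P₀ = [65.37063/(24·0.2891)]·0.047308
= 9.42035·0.047308 = 0.445658

Final: 0.445658


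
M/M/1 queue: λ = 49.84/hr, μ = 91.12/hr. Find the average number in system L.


ρ = λ/μ = 49.84/91.12 = 0.5470
L = ρ/(1−ρ) = 0.5470/(1 − 0.5470) = 0.5470/0.4530 = 1.2074

Final: 1.2074


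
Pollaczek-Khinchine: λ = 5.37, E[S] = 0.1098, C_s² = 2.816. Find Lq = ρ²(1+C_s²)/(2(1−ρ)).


ρ = λ·E[S] = 5.37·0.1098 = 0.5896
Lq = ρ²(1+C_s²)/(2(1−ρ)) = 0.3477·(1+2.816)/(2·0.4104)
= 0.3477·3.8160/0.8207 = 1.61641

Final: 1.61641


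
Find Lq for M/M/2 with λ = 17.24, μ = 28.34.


a = λ/μ = 0.6083; ρ = a/2 = 0.3042
P₀ = 0.533550
Lq = P₀·a^c·ρ / (c!·(1−ρ)²) = 0.533550·0.37006·0.3042/(2·0.48419)
= 0.06202

Final: 0.06202


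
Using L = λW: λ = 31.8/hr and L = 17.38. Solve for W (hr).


W = L/λ = 17.38/31.8 = 0.5465 hr

Final: 0.5465 hr


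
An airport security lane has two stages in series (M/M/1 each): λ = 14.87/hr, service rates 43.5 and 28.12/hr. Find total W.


Each node sees arrival rate λ = 14.87/hr (tandem ⇒ throughput preserved).
W₁ = 1/(μ₁−λ) = 1/(43.5−14.87) = 0.03493 hr
W₂ = 1/(μ₂−λ) = 1/(28.12−14.87) = 0.07547 hr
W_total = W₁ + W₂ = 0.03493 + 0.07547 = 0.11040 hr

Final: 0.11040 hr


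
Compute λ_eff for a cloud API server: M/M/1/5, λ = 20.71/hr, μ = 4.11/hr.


ρ = 5.0389; P_K = (1−ρ)ρ^5/(1−ρ^6) = 0.801594
λ_eff = λ(1 − P_K) = 20.71·(1 − 0.801594) = 20.71·0.198406 = 4.1090 /hr

Final: 4.1090 /hr


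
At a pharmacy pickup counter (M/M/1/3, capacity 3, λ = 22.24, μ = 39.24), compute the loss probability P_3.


ρ = λ/μ = 22.24/39.24 = 0.5668
P_K = (1−ρ)ρ^K/(1−ρ^(K+1)) = (0.4332·0.182061)/(1 − 0.103187)
= 0.078875/0.896813 = 0.087950

Final: 0.087950


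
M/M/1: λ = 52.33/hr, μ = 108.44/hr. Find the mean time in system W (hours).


W = 1/(μ−λ) = 1/(108.44 − 52.33) = 1/56.11 = 0.01782 hr

Final: 0.01782 hr


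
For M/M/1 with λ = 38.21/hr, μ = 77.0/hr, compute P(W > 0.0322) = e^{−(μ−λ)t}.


W ~ Exponential(μ−λ) for M/M/1.
μ − λ = 77.0 − 38.21 = 38.7900
P(W > t) = e^{−(μ−λ)t} = e^{−1.2490} = 0.286781

Final: 0.286781


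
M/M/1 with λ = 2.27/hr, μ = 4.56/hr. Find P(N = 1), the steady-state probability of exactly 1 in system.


ρ = 2.27/4.56 = 0.4978
P_n = (1−ρ)·ρ^n = (1 − 0.4978)·0.4978^1 = 0.5022·0.497807 = 0.249995

Final: 0.249995


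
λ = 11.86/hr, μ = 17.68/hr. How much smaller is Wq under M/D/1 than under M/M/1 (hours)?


ρ = 11.86/17.68 = 0.6708
Wq(M/M/1) = ρ/(μ−λ) = 0.6708/5.82 = 0.11526 hr
Wq(M/D/1) = ρ/(2(μ−λ)) = 0.05763 hr
Savings = 0.11526 − 0.05763 = 0.05763 hr

Final: 0.05763 hr


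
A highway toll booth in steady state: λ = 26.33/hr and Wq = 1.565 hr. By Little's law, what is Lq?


Lq = λWq = 26.33·1.565 = 41.2064

Final: 41.2064


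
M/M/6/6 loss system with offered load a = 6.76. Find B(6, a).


B(c,a) = (a^c/c!) / Σ_{k=0}^{c} a^k/k!
a^6/6! = 132.540218
Σ terms (k=0..6): 1.00000 + 6.76000 + 22.84880 + 51.48596 + 87.01128 + 117.63925 + 132.54022 = 419.285504
B = 132.540218/419.285504 = 0.316110

Final: 0.316110


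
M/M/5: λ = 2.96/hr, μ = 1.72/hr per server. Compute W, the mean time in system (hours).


a = 1.7209; ρ = 0.3442; P₀ = 0.178303
Lq = P₀·a^c·ρ/(c!(1−ρ)²) = 0.01795
Wq = Lq/λ = 0.01795/2.96 = 0.006064 hr
W = Wq + 1/μ = 0.006064 + 0.58140 = 0.58746 hr

Final: 0.58746 hr


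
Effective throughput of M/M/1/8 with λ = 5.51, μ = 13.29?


ρ = 0.4146; P_K = (1−ρ)ρ^8/(1−ρ^9) = 0.0005112
λ_eff = λ(1 − P_K) = 5.51·(1 − 0.0005112) = 5.51·0.999489 = 5.5072 /hr

Final: 5.5072 /hr


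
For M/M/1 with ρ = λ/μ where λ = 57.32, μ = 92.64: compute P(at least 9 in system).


ρ = 57.32/92.64 = 0.6187
P(N ≥ n) = ρ^n = 0.6187^9 = 0.013291

Final: 0.013291


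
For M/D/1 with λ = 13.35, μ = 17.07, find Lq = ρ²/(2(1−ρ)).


ρ = 13.35/17.07 = 0.7821
M/D/1: Lq = ρ²/(2(1−ρ)) = 0.6116/(2·0.2179) = 1.40332

Final: 1.40332


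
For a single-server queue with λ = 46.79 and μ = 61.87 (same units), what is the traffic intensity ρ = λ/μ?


ρ = λ/μ = 46.79/61.87 = 0.7563

Final: 0.7563
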